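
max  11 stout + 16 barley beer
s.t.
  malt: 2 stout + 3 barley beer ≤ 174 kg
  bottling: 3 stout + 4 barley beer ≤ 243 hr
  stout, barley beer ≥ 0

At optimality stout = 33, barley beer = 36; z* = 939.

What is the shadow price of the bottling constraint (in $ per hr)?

1

At the optimum: malt uses 174 of 174 (binding); bottling uses 243 of 243 (binding).
Dual feasibility on the basic columns requires 2·y_malt + 3·y_bottling = 11, 3·y_malt + 4·y_bottling = 16.
This yields shadow prices y_malt = 4, y_bottling = 1.
Shadow price of bottling = 1.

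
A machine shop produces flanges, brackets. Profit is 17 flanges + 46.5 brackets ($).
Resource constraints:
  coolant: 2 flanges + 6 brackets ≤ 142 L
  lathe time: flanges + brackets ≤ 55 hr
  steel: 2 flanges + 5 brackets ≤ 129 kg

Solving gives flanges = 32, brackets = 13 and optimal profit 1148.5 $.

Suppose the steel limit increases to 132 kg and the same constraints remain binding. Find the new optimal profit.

At the optimum: coolant uses 142 of 142 (binding); lathe time uses 45 of 55 (slack = 10); steel uses 129 of 129 (binding).
Slack constraints have shadow price 0 (complementary slackness).
The binding rows give the dual system: 2·y_coolant + 2·y_steel = 17 and 6·y_coolant + 5·y_steel = 46.5.
This yields shadow prices y_coolant = 4, y_steel = 4.5.
Δz = y_steel·Δb = 4.5 × (3) = 13.5, so new z* = 1148.5 + 13.5 = 1162.

1162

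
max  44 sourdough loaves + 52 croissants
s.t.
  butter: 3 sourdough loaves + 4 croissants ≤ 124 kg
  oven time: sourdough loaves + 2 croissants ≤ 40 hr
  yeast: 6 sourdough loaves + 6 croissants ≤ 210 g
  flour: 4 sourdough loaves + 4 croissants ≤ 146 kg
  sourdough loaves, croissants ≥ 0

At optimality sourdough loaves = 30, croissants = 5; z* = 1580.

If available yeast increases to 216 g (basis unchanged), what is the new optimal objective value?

1616

Check each constraint at x*: butter 110/124 (slack 14); oven time 40/40 (tight); yeast 210/210 (tight); flour 140/146 (slack 6).
Slack constraints have shadow price 0 (complementary slackness).
The binding rows give the dual system: 1·y_oven time + 6·y_yeast = 44 and 2·y_oven time + 6·y_yeast = 52.
→ y_oven time = 8 and y_yeast = 6.
Δz = y_yeast·Δb = 6 × (6) = 36, so new z* = 1580 + 36 = 1616.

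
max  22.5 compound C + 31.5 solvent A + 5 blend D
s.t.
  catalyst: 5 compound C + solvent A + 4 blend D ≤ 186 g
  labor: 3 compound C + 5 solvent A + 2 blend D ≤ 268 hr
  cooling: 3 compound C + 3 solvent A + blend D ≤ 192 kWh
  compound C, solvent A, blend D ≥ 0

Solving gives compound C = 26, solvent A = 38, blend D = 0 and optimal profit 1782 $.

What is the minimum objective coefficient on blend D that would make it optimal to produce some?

At the optimum: catalyst uses 168 of 186 (slack = 18); labor uses 268 of 268 (binding); cooling uses 192 of 192 (binding).
Slack constraints have shadow price 0 (complementary slackness).
Dual feasibility on the basic columns requires 3·y_labor + 3·y_cooling = 22.5, 5·y_labor + 3·y_cooling = 31.5.
→ y_labor = 4.5 and y_cooling = 3.
blend D enters the basis when its profit ≥ yᵀa₃ = 4.5·2 + 3·1 = 12.

12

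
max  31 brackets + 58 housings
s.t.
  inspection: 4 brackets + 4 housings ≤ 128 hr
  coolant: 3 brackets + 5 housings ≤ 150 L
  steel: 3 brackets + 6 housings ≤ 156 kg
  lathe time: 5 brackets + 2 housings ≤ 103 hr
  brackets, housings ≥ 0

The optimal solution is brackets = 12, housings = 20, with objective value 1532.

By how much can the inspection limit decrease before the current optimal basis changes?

24

Binding constraints: inspection, steel. The basis is B = [[4,4],[3,6]] with det 12.
Per unit decrease in inspection, x* moves by d = (-0.5, 0.25).
The basis stays optimal until brackets reaches 0; allowable decrease = 24 hr.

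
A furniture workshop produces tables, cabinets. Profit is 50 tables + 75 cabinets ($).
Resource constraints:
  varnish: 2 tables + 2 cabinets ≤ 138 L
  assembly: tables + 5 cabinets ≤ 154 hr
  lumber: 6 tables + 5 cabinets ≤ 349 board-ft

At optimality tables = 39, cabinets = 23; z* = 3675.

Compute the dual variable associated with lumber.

Check each constraint at x*: varnish 124/138 (slack 14); assembly 154/154 (tight); lumber 349/349 (tight).
Since varnish is not tight, its dual is 0.
The binding rows give the dual system: 1·y_assembly + 6·y_lumber = 50 and 5·y_assembly + 5·y_lumber = 75.
Solving: y_assembly = 8, y_lumber = 7.
Shadow price of lumber = 7.

7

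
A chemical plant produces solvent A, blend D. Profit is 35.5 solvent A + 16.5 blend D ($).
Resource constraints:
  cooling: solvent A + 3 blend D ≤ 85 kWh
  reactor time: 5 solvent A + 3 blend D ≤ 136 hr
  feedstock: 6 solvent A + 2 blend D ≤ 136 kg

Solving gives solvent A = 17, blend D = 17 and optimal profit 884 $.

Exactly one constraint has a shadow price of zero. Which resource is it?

cooling: 68/85 (slack 17)
reactor time: 136/136 (binding)
feedstock: 136/136 (binding)
By complementary slackness, a constraint with positive slack has shadow price 0 → cooling.

cooling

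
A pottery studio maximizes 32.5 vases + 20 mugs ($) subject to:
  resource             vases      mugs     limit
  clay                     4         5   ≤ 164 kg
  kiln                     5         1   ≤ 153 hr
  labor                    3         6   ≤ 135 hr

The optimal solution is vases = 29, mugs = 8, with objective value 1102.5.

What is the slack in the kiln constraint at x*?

kiln used = 5·29 + 1·8 = 153; slack = 153 − 153 = 0.

0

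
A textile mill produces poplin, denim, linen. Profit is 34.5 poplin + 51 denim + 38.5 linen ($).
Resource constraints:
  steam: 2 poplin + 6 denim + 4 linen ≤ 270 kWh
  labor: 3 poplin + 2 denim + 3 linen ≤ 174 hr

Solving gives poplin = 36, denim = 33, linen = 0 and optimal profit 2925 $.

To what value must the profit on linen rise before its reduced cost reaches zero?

46.5

At the optimum: steam uses 270 of 270 (binding); labor uses 174 of 174 (binding).
From A_Bᵀ y = c: 2·y_steam + 3·y_labor = 34.5; 6·y_steam + 2·y_labor = 51.
Solving: y_steam = 6, y_labor = 7.5.
linen enters the basis when its profit ≥ yᵀa₃ = 6·4 + 7.5·3 = 46.5.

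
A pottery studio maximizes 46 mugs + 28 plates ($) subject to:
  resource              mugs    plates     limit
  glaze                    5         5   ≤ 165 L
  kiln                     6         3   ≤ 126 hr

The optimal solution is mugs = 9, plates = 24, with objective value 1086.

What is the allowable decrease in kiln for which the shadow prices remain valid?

27

Binding constraints: glaze, kiln. The basis is B = [[5,5],[6,3]] with det -15.
Per unit decrease in kiln, x* moves by d = (-0.3333, 0.3333).
The basis stays optimal until mugs reaches 0; allowable decrease = 27 hr.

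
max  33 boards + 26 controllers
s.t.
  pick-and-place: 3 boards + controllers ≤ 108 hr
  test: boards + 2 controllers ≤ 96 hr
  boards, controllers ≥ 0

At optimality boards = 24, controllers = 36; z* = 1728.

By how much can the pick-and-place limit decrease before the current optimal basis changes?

60

Binding constraints: pick-and-place, test. The basis is B = [[3,1],[1,2]] with det 5.
Per unit decrease in pick-and-place, x* moves by d = (-0.4, 0.2).
The basis stays optimal until boards reaches 0; allowable decrease = 60 hr.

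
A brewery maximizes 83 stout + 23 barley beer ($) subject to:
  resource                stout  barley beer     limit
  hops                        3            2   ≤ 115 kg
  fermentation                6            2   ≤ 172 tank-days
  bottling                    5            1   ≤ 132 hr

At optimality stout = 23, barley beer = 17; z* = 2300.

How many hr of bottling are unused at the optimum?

0

bottling used = 5·23 + 1·17 = 132; slack = 132 − 132 = 0.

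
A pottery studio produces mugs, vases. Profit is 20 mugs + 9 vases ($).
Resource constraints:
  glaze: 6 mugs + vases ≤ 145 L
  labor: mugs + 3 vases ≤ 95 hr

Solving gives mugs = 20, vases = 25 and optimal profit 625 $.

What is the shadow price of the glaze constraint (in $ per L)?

Both glaze and labor are binding at x*.
From A_Bᵀ y = c: 6·y_glaze + 1·y_labor = 20; 1·y_glaze + 3·y_labor = 9.
Solving: y_glaze = 3, y_labor = 2.
Shadow price of glaze = 3.

3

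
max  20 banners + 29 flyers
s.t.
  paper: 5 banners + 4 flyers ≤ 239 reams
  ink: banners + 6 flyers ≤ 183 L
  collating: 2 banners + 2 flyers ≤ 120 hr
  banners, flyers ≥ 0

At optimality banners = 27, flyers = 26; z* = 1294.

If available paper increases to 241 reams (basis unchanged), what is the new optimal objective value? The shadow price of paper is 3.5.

1301

Δb = 2, so new z* = 1294 + (3.5)·(2) = 1294 + 7 = 1301.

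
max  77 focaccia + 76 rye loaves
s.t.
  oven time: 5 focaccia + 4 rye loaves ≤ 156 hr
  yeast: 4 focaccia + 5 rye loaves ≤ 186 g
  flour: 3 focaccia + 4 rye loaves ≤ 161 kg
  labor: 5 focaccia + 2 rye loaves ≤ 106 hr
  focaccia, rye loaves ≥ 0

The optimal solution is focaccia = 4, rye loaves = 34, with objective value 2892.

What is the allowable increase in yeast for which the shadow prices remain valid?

9

Binding constraints: oven time, yeast. The basis is B = [[5,4],[4,5]] with det 9.
Per unit increase in yeast, x* moves by d = (-0.4444, 0.5556).
The basis stays optimal until focaccia reaches 0; allowable increase = 9 g.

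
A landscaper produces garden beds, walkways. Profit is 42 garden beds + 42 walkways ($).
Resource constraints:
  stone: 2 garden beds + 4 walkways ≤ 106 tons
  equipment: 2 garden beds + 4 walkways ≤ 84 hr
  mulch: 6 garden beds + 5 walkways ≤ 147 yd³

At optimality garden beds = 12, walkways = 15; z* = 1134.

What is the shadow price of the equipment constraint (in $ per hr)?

3

Binding: equipment and mulch. Non-binding: stone (22 unused).
By complementary slackness, y = 0 for the non-binding constraint.
Dual feasibility on the basic columns requires 2·y_equipment + 6·y_mulch = 42, 4·y_equipment + 5·y_mulch = 42.
Solving: y_equipment = 3, y_mulch = 6.
Shadow price of equipment = 3.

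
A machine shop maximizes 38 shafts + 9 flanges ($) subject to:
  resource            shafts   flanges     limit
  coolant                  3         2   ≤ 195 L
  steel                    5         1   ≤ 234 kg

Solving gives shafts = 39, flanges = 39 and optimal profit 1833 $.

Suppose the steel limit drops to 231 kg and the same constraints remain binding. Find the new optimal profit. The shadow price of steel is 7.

1812

Δb = -3, so new z* = 1833 + (7)·(-3) = 1833 − 21 = 1812.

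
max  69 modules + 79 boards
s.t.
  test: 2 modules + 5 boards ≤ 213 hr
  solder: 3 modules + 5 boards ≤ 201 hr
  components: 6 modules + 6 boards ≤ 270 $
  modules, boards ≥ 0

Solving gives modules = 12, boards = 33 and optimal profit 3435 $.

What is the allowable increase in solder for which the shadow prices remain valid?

Binding constraints: solder, components. The basis is B = [[3,5],[6,6]] with det -12.
Per unit increase in solder, x* moves by d = (-0.5, 0.5).
The basis stays optimal until test becomes binding; allowable increase = 16 hr.

16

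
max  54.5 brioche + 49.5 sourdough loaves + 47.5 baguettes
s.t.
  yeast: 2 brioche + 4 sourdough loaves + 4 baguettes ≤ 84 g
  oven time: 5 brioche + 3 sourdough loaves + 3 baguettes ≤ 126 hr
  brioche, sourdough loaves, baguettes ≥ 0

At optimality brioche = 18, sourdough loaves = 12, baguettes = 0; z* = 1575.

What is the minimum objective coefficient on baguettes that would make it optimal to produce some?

Check each constraint at x*: yeast 84/84 (tight); oven time 126/126 (tight).
From A_Bᵀ y = c: 2·y_yeast + 5·y_oven time = 54.5; 4·y_yeast + 3·y_oven time = 49.5.
→ y_yeast = 6 and y_oven time = 8.5.
baguettes enters the basis when its profit ≥ yᵀa₃ = 6·4 + 8.5·3 = 49.5.

49.5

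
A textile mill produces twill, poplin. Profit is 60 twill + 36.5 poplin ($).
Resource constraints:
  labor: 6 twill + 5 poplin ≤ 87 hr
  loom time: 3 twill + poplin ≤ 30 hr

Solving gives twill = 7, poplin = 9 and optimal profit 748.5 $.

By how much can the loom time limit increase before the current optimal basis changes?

13.5

Binding constraints: labor, loom time. The basis is B = [[6,5],[3,1]] with det -9.
Per unit increase in loom time, x* moves by d = (0.5556, -0.6667).
The basis stays optimal until poplin reaches 0; allowable increase = 13.5 hr.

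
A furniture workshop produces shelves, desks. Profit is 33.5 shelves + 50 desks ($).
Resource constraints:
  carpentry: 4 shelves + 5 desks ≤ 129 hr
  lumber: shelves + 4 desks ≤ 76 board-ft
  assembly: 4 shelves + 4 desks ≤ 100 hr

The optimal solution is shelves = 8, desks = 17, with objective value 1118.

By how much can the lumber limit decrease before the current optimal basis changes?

51

Binding constraints: lumber, assembly. The basis is B = [[1,4],[4,4]] with det -12.
Per unit decrease in lumber, x* moves by d = (0.3333, -0.3333).
The basis stays optimal until desks reaches 0; allowable decrease = 51 board-ft.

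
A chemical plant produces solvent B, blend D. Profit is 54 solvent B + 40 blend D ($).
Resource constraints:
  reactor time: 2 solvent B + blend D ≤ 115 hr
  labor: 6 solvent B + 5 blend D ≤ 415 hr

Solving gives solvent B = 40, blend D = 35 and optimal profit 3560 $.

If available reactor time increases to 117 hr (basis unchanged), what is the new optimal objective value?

At the optimum: reactor time uses 115 of 115 (binding); labor uses 415 of 415 (binding).
The binding rows give the dual system: 2·y_reactor time + 6·y_labor = 54 and 1·y_reactor time + 5·y_labor = 40.
Solving: y_reactor time = 7.5, y_labor = 6.5.
Δz = y_reactor time·Δb = 7.5 × (2) = 15, so new z* = 3560 + 15 = 3575.

3575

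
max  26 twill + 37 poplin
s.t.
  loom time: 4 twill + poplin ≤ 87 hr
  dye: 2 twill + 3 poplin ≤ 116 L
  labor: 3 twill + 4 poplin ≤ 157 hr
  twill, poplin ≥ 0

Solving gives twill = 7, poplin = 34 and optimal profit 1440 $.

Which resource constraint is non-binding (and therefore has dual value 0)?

loom time: 62/87 (slack 25)
dye: 116/116 (binding)
labor: 157/157 (binding)
By complementary slackness, a constraint with positive slack has shadow price 0 → loom time.

loom time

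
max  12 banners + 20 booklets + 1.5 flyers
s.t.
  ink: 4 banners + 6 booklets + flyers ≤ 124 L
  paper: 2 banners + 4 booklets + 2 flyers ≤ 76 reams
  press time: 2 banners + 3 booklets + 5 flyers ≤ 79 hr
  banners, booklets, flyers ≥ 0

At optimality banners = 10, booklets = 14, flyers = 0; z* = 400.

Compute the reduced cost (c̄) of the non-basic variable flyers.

-4.5

At the optimum: ink uses 124 of 124 (binding); paper uses 76 of 76 (binding); press time uses 62 of 79 (slack = 17).
Since press time is not tight, its dual is 0.
Dual feasibility on the basic columns requires 4·y_ink + 2·y_paper = 12, 6·y_ink + 4·y_paper = 20.
Solving: y_ink = 2, y_paper = 2.
Reduced cost of flyers: c₃ − yᵀa₃ = 1.5 − (2·1 + 2·2) = 1.5 − 6 = -4.5.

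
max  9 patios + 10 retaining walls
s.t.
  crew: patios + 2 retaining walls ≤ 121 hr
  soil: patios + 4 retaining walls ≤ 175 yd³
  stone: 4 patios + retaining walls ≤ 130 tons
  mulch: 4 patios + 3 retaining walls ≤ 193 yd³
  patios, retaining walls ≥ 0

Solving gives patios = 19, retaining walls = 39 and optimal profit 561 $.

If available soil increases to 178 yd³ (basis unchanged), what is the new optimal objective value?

564

Check each constraint at x*: crew 97/121 (slack 24); soil 175/175 (tight); stone 115/130 (slack 15); mulch 193/193 (tight).
Slack constraints have shadow price 0 (complementary slackness).
Dual feasibility on the basic columns requires 1·y_soil + 4·y_mulch = 9, 4·y_soil + 3·y_mulch = 10.
This yields shadow prices y_soil = 1, y_mulch = 2.
Δz = y_soil·Δb = 1 × (3) = 3, so new z* = 561 + 3 = 564.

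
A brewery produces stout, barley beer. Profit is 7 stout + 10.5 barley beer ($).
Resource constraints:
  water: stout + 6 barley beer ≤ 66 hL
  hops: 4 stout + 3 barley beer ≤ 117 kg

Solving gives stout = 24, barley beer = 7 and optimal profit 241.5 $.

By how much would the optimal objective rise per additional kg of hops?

At the optimum: water uses 66 of 66 (binding); hops uses 117 of 117 (binding).
Dual feasibility on the basic columns requires 1·y_water + 4·y_hops = 7, 6·y_water + 3·y_hops = 10.5.
Solving: y_water = 1, y_hops = 1.5.
Shadow price of hops = 1.5.

1.5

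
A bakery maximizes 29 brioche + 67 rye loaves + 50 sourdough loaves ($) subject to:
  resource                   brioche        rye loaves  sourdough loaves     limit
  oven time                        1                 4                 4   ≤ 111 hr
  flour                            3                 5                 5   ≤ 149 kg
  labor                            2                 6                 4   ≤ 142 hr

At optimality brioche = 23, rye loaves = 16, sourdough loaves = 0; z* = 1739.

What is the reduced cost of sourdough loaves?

At the optimum: oven time uses 87 of 111 (slack = 24); flour uses 149 of 149 (binding); labor uses 142 of 142 (binding).
By complementary slackness, y = 0 for the non-binding constraint.
Dual feasibility on the basic columns requires 3·y_flour + 2·y_labor = 29, 5·y_flour + 6·y_labor = 67.
→ y_flour = 5 and y_labor = 7.
Reduced cost of sourdough loaves: c₃ − yᵀa₃ = 50 − (5·5 + 7·4) = 50 − 53 = -3.

-3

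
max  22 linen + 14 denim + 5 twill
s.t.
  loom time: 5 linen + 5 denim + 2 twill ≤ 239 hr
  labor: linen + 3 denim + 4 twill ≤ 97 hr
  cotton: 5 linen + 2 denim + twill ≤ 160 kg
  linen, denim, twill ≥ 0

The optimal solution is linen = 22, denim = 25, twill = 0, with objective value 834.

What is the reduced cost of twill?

-7

Binding: labor and cotton. Non-binding: loom time (4 unused).
Since loom time is not tight, its dual is 0.
Dual feasibility on the basic columns requires 1·y_labor + 5·y_cotton = 22, 3·y_labor + 2·y_cotton = 14.
Solving: y_labor = 2, y_cotton = 4.
Reduced cost of twill: c₃ − yᵀa₃ = 5 − (2·4 + 4·1) = 5 − 12 = -7.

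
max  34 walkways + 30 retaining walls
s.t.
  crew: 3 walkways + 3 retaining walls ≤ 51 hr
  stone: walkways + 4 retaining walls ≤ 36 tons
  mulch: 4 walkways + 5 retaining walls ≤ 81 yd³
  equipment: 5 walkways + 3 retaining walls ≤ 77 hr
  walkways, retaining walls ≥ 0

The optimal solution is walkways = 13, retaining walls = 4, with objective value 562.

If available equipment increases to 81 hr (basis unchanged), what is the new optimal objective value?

570

Binding: crew and equipment. Non-binding: stone (7 unused), mulch (9 unused).
Since stone, mulch are not tight, their duals are 0.
From A_Bᵀ y = c: 3·y_crew + 5·y_equipment = 34; 3·y_crew + 3·y_equipment = 30.
→ y_crew = 8 and y_equipment = 2.
Δz = y_equipment·Δb = 2 × (4) = 8, so new z* = 562 + 8 = 570.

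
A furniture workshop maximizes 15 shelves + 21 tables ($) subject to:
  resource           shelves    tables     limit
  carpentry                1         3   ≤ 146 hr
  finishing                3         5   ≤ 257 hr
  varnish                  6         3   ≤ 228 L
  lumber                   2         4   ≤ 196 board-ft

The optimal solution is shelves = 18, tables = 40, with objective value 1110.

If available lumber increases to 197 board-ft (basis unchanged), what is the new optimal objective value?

Binding: varnish and lumber. Non-binding: carpentry (8 unused), finishing (3 unused).
Slack constraints have shadow price 0 (complementary slackness).
From A_Bᵀ y = c: 6·y_varnish + 2·y_lumber = 15; 3·y_varnish + 4·y_lumber = 21.
→ y_varnish = 1 and y_lumber = 4.5.
Δz = y_lumber·Δb = 4.5 × (1) = 4.5, so new z* = 1110 + 4.5 = 1114.5.

1114.5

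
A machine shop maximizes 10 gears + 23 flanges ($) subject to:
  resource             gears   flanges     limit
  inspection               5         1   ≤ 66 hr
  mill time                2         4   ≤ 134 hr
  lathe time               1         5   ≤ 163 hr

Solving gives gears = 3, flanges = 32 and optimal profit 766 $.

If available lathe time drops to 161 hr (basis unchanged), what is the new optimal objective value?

Binding: mill time and lathe time. Non-binding: inspection (19 unused).
By complementary slackness, y = 0 for the non-binding constraint.
Dual feasibility on the basic columns requires 2·y_mill time + 1·y_lathe time = 10, 4·y_mill time + 5·y_lathe time = 23.
This yields shadow prices y_mill time = 4.5, y_lathe time = 1.
Δz = y_lathe time·Δb = 1 × (-2) = -2, so new z* = 766 − 2 = 764.

764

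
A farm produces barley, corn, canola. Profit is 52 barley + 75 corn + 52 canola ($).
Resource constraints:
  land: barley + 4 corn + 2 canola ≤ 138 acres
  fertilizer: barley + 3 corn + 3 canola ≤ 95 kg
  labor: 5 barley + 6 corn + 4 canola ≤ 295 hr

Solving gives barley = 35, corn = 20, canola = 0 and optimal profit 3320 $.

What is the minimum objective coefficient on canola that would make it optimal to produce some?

57

Binding: fertilizer and labor. Non-binding: land (23 unused).
Slack constraints have shadow price 0 (complementary slackness).
From A_Bᵀ y = c: 1·y_fertilizer + 5·y_labor = 52; 3·y_fertilizer + 6·y_labor = 75.
This yields shadow prices y_fertilizer = 7, y_labor = 9.
canola enters the basis when its profit ≥ yᵀa₃ = 7·3 + 9·4 = 57.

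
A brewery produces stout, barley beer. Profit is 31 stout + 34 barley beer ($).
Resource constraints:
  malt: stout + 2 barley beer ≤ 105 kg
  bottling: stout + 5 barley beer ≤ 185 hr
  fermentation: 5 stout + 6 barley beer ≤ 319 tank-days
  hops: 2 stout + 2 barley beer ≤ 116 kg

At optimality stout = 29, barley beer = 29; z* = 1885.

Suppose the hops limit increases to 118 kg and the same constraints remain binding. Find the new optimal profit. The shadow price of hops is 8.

Δb = 2, so new z* = 1885 + (8)·(2) = 1885 + 16 = 1901.

1901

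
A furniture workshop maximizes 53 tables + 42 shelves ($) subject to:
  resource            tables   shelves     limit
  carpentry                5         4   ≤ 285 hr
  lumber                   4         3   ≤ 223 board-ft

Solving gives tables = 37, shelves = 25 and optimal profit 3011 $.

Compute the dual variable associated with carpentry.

At the optimum: carpentry uses 285 of 285 (binding); lumber uses 223 of 223 (binding).
The binding rows give the dual system: 5·y_carpentry + 4·y_lumber = 53 and 4·y_carpentry + 3·y_lumber = 42.
This yields shadow prices y_carpentry = 9, y_lumber = 2.
Shadow price of carpentry = 9.

9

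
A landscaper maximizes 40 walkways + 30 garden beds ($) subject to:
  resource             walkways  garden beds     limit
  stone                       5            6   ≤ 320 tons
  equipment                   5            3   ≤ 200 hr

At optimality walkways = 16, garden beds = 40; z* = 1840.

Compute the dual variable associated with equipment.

Both stone and equipment are binding at x*.
Dual feasibility on the basic columns requires 5·y_stone + 5·y_equipment = 40, 6·y_stone + 3·y_equipment = 30.
→ y_stone = 2 and y_equipment = 6.
Shadow price of equipment = 6.

6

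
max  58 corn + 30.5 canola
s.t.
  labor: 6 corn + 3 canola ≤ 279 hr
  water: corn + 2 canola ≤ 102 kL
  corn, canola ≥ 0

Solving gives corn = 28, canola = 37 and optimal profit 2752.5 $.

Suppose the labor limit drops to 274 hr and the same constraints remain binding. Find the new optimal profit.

2705

Check each constraint at x*: labor 279/279 (tight); water 102/102 (tight).
The binding rows give the dual system: 6·y_labor + 1·y_water = 58 and 3·y_labor + 2·y_water = 30.5.
This yields shadow prices y_labor = 9.5, y_water = 1.
Δz = y_labor·Δb = 9.5 × (-5) = -47.5, so new z* = 2752.5 − 47.5 = 2705.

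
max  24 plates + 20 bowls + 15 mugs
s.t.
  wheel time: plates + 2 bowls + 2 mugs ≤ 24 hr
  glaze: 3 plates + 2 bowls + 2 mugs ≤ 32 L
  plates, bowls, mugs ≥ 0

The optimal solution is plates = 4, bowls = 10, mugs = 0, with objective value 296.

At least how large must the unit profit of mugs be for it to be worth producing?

20

At the optimum: wheel time uses 24 of 24 (binding); glaze uses 32 of 32 (binding).
The binding rows give the dual system: 1·y_wheel time + 3·y_glaze = 24 and 2·y_wheel time + 2·y_glaze = 20.
This yields shadow prices y_wheel time = 3, y_glaze = 7.
mugs enters the basis when its profit ≥ yᵀa₃ = 3·2 + 7·2 = 20.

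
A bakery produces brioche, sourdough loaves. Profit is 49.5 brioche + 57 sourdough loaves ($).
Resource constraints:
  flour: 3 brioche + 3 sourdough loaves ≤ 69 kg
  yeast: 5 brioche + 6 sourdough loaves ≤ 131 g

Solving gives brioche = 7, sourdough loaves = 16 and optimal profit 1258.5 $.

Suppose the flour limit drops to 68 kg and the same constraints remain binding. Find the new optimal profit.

1254.5

Check each constraint at x*: flour 69/69 (tight); yeast 131/131 (tight).
Dual feasibility on the basic columns requires 3·y_flour + 5·y_yeast = 49.5, 3·y_flour + 6·y_yeast = 57.
→ y_flour = 4 and y_yeast = 7.5.
Δz = y_flour·Δb = 4 × (-1) = -4, so new z* = 1258.5 − 4 = 1254.5.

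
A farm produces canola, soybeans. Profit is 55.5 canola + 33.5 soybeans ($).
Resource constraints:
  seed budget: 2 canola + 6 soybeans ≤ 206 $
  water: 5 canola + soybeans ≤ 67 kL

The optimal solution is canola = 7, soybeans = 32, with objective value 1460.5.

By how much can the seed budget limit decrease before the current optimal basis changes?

179.2

Binding constraints: seed budget, water. The basis is B = [[2,6],[5,1]] with det -28.
Per unit decrease in seed budget, x* moves by d = (0.0357, -0.1786).
The basis stays optimal until soybeans reaches 0; allowable decrease = 179.2 $.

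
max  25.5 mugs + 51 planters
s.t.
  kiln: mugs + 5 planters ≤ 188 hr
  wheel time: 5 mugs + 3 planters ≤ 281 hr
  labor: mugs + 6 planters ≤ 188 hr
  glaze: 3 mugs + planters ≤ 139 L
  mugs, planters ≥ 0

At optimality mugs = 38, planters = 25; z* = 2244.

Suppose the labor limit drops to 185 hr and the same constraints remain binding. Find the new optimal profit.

Check each constraint at x*: kiln 163/188 (slack 25); wheel time 265/281 (slack 16); labor 188/188 (tight); glaze 139/139 (tight).
Slack constraints have shadow price 0 (complementary slackness).
The binding rows give the dual system: 1·y_labor + 3·y_glaze = 25.5 and 6·y_labor + 1·y_glaze = 51.
This yields shadow prices y_labor = 7.5, y_glaze = 6.
Δz = y_labor·Δb = 7.5 × (-3) = -22.5, so new z* = 2244 − 22.5 = 2221.5.

2221.5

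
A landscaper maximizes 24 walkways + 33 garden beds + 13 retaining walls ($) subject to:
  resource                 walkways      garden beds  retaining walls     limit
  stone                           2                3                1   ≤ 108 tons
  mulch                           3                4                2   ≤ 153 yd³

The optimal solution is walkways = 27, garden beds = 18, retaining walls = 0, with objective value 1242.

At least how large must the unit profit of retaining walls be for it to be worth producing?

Both stone and mulch are binding at x*.
The binding rows give the dual system: 2·y_stone + 3·y_mulch = 24 and 3·y_stone + 4·y_mulch = 33.
Solving: y_stone = 3, y_mulch = 6.
retaining walls enters the basis when its profit ≥ yᵀa₃ = 3·1 + 6·2 = 15.

15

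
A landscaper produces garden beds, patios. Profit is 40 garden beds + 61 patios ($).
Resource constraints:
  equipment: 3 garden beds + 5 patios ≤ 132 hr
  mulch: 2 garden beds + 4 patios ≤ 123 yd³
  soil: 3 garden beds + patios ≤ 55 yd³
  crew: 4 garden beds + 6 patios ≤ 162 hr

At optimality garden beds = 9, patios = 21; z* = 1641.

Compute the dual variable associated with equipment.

At the optimum: equipment uses 132 of 132 (binding); mulch uses 102 of 123 (slack = 21); soil uses 48 of 55 (slack = 7); crew uses 162 of 162 (binding).
By complementary slackness, y = 0 for the non-binding constraints.
From A_Bᵀ y = c: 3·y_equipment + 4·y_crew = 40; 5·y_equipment + 6·y_crew = 61.
This yields shadow prices y_equipment = 2, y_crew = 8.5.
Shadow price of equipment = 2.

2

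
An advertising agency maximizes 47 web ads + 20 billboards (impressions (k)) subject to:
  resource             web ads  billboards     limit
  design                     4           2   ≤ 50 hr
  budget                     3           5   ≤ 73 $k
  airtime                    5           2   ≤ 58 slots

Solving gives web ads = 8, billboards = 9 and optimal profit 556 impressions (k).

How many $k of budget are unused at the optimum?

4

budget used = 3·8 + 5·9 = 69; slack = 73 − 69 = 4.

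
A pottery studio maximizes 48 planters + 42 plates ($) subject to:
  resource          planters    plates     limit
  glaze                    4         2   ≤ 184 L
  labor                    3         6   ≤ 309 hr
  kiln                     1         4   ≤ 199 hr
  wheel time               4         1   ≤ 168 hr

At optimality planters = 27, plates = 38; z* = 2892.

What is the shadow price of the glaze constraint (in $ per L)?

Binding: glaze and labor. Non-binding: kiln (20 unused), wheel time (22 unused).
By complementary slackness, y = 0 for the non-binding constraints.
Dual feasibility on the basic columns requires 4·y_glaze + 3·y_labor = 48, 2·y_glaze + 6·y_labor = 42.
This yields shadow prices y_glaze = 9, y_labor = 4.
Shadow price of glaze = 9.

9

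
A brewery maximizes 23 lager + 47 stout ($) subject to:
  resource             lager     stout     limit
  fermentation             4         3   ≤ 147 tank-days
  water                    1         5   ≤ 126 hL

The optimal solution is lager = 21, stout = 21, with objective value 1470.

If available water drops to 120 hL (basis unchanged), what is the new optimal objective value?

Both fermentation and water are binding at x*.
From A_Bᵀ y = c: 4·y_fermentation + 1·y_water = 23; 3·y_fermentation + 5·y_water = 47.
Solving: y_fermentation = 4, y_water = 7.
Δz = y_water·Δb = 7 × (-6) = -42, so new z* = 1470 − 42 = 1428.

1428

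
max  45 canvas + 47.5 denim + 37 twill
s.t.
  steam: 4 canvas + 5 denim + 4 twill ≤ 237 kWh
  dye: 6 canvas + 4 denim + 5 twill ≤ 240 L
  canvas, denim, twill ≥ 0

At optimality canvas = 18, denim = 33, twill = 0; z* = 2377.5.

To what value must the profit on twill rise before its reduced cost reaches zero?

At the optimum: steam uses 237 of 237 (binding); dye uses 240 of 240 (binding).
From A_Bᵀ y = c: 4·y_steam + 6·y_dye = 45; 5·y_steam + 4·y_dye = 47.5.
→ y_steam = 7.5 and y_dye = 2.5.
twill enters the basis when its profit ≥ yᵀa₃ = 7.5·4 + 2.5·5 = 42.5.

42.5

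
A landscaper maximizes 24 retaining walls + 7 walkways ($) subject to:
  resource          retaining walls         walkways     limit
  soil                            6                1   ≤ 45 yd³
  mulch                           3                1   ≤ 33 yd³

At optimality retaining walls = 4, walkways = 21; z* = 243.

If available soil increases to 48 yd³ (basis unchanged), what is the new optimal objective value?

246

Both soil and mulch are binding at x*.
From A_Bᵀ y = c: 6·y_soil + 3·y_mulch = 24; 1·y_soil + 1·y_mulch = 7.
Solving: y_soil = 1, y_mulch = 6.
Δz = y_soil·Δb = 1 × (3) = 3, so new z* = 243 + 3 = 246.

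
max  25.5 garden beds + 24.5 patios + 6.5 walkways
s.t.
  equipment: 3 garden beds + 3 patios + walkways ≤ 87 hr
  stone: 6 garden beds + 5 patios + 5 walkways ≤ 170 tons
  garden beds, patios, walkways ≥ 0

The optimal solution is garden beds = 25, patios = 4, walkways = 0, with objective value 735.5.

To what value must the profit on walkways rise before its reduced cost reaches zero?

Check each constraint at x*: equipment 87/87 (tight); stone 170/170 (tight).
From A_Bᵀ y = c: 3·y_equipment + 6·y_stone = 25.5; 3·y_equipment + 5·y_stone = 24.5.
This yields shadow prices y_equipment = 6.5, y_stone = 1.
walkways enters the basis when its profit ≥ yᵀa₃ = 6.5·1 + 1·5 = 11.5.

11.5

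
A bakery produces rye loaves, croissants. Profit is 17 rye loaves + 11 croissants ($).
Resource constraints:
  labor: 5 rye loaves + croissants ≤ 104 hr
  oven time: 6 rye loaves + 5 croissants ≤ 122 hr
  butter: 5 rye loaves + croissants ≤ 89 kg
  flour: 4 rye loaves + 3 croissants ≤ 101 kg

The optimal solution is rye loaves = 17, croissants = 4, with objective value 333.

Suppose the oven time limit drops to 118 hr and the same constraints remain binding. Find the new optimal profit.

At the optimum: labor uses 89 of 104 (slack = 15); oven time uses 122 of 122 (binding); butter uses 89 of 89 (binding); flour uses 80 of 101 (slack = 21).
By complementary slackness, y = 0 for the non-binding constraints.
From A_Bᵀ y = c: 6·y_oven time + 5·y_butter = 17; 5·y_oven time + 1·y_butter = 11.
This yields shadow prices y_oven time = 2, y_butter = 1.
Δz = y_oven time·Δb = 2 × (-4) = -8, so new z* = 333 − 8 = 325.

325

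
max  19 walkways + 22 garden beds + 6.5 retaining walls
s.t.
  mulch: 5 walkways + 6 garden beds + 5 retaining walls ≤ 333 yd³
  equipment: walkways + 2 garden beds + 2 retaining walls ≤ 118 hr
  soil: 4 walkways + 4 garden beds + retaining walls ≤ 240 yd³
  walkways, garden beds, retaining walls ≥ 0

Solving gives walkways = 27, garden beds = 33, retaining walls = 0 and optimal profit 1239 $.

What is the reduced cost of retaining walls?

At the optimum: mulch uses 333 of 333 (binding); equipment uses 93 of 118 (slack = 25); soil uses 240 of 240 (binding).
Slack constraints have shadow price 0 (complementary slackness).
From A_Bᵀ y = c: 5·y_mulch + 4·y_soil = 19; 6·y_mulch + 4·y_soil = 22.
Solving: y_mulch = 3, y_soil = 1.
Reduced cost of retaining walls: c₃ − yᵀa₃ = 6.5 − (3·5 + 1·1) = 6.5 − 16 = -9.5.

-9.5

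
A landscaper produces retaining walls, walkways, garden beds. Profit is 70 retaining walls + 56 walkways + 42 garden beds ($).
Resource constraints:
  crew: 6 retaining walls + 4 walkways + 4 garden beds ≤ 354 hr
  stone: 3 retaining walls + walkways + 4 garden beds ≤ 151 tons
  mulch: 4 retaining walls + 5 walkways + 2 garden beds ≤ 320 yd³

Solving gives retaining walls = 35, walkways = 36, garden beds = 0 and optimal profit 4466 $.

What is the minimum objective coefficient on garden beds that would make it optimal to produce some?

44

Check each constraint at x*: crew 354/354 (tight); stone 141/151 (slack 10); mulch 320/320 (tight).
Since stone is not tight, its dual is 0.
Dual feasibility on the basic columns requires 6·y_crew + 4·y_mulch = 70, 4·y_crew + 5·y_mulch = 56.
→ y_crew = 9 and y_mulch = 4.
garden beds enters the basis when its profit ≥ yᵀa₃ = 9·4 + 4·2 = 44.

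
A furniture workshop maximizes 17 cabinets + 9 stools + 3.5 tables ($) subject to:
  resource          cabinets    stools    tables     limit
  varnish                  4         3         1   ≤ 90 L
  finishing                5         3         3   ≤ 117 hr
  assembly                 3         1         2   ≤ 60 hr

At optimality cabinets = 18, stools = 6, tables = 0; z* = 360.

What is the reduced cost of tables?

-4.5

Check each constraint at x*: varnish 90/90 (tight); finishing 108/117 (slack 9); assembly 60/60 (tight).
Since finishing is not tight, its dual is 0.
From A_Bᵀ y = c: 4·y_varnish + 3·y_assembly = 17; 3·y_varnish + 1·y_assembly = 9.
→ y_varnish = 2 and y_assembly = 3.
Reduced cost of tables: c₃ − yᵀa₃ = 3.5 − (2·1 + 3·2) = 3.5 − 8 = -4.5.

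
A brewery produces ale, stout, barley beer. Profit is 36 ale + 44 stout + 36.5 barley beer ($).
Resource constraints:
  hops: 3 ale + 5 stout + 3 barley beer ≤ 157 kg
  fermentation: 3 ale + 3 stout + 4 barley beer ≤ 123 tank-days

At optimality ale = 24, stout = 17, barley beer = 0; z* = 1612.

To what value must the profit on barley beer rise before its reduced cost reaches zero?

Both hops and fermentation are binding at x*.
The binding rows give the dual system: 3·y_hops + 3·y_fermentation = 36 and 5·y_hops + 3·y_fermentation = 44.
→ y_hops = 4 and y_fermentation = 8.
barley beer enters the basis when its profit ≥ yᵀa₃ = 4·3 + 8·4 = 44.

44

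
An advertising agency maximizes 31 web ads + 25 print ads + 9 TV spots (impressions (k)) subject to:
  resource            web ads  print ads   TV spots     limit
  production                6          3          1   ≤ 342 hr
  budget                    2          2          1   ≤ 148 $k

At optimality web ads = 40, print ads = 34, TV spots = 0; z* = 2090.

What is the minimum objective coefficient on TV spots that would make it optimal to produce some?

11.5

At the optimum: production uses 342 of 342 (binding); budget uses 148 of 148 (binding).
From A_Bᵀ y = c: 6·y_production + 2·y_budget = 31; 3·y_production + 2·y_budget = 25.
Solving: y_production = 2, y_budget = 9.5.
TV spots enters the basis when its profit ≥ yᵀa₃ = 2·1 + 9.5·1 = 11.5.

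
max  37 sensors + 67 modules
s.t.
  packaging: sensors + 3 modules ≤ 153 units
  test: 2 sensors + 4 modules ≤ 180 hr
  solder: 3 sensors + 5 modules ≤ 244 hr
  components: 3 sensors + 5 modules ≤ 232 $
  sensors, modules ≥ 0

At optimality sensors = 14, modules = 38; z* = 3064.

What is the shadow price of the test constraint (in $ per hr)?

8

Check each constraint at x*: packaging 128/153 (slack 25); test 180/180 (tight); solder 232/244 (slack 12); components 232/232 (tight).
Slack constraints have shadow price 0 (complementary slackness).
Dual feasibility on the basic columns requires 2·y_test + 3·y_components = 37, 4·y_test + 5·y_components = 67.
This yields shadow prices y_test = 8, y_components = 7.
Shadow price of test = 8.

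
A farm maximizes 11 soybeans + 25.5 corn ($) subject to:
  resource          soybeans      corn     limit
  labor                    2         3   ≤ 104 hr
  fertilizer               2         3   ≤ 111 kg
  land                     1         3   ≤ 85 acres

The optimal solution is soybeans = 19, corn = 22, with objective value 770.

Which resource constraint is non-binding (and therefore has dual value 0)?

labor: 104/104 (binding)
fertilizer: 104/111 (slack 7)
land: 85/85 (binding)
By complementary slackness, a constraint with positive slack has shadow price 0 → fertilizer.

fertilizer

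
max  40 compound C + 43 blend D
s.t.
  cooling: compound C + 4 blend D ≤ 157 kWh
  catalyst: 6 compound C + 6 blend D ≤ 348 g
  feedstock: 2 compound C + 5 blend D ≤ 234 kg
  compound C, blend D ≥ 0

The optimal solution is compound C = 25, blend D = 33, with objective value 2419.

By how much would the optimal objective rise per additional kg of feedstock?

Binding: cooling and catalyst. Non-binding: feedstock (19 unused).
Since feedstock is not tight, its dual is 0.
From A_Bᵀ y = c: 1·y_cooling + 6·y_catalyst = 40; 4·y_cooling + 6·y_catalyst = 43.
Solving: y_cooling = 1, y_catalyst = 6.5.
Shadow price of feedstock = 0.

0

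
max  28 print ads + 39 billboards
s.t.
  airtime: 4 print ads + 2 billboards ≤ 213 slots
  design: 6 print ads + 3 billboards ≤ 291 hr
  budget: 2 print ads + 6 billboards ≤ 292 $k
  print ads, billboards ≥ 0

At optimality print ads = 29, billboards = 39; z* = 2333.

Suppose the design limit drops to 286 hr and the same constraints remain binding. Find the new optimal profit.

2318

Check each constraint at x*: airtime 194/213 (slack 19); design 291/291 (tight); budget 292/292 (tight).
Since airtime is not tight, its dual is 0.
Dual feasibility on the basic columns requires 6·y_design + 2·y_budget = 28, 3·y_design + 6·y_budget = 39.
This yields shadow prices y_design = 3, y_budget = 5.
Δz = y_design·Δb = 3 × (-5) = -15, so new z* = 2333 − 15 = 2318.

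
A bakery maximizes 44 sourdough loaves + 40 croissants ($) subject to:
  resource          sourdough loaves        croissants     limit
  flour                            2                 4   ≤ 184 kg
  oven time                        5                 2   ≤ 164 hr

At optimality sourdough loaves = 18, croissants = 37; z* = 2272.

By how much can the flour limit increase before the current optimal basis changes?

144

Binding constraints: flour, oven time. The basis is B = [[2,4],[5,2]] with det -16.
Per unit increase in flour, x* moves by d = (-0.125, 0.3125).
The basis stays optimal until sourdough loaves reaches 0; allowable increase = 144 kg.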